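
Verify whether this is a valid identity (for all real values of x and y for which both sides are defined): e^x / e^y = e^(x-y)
Claim: e^x / e^y = e^(x-y).
Reasoning: 1/e^y = e^(-y), so e^x / e^y = e^x · e^(-y) = e^(x + (-y)) = e^(x-y) by the product rule for exponents.
So the two sides agree for all real values of x and y for which both sides are defined.

Conclusion: Yes, this is an identity.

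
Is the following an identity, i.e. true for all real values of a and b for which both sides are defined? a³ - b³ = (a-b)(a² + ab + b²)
Claim: a³ - b³ = (a-b)(a² + ab + b²).
Reasoning: Expand the right side: (a-b)(a² + ab + b²) = a³ + a²b + ab² - a²b - ab² - b³ = a³ - b³ (the middle terms cancel in pairs).
So the two sides agree for all real values of a and b for which both sides are defined.

Conclusion: Yes, this is an identity.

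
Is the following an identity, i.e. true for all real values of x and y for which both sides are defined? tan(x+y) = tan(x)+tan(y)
No, this is NOT an identity.

Claim: tan(x+y) = tan(x)+tan(y).
Test a specific point where both sides are defined: x = 3π/4, y = π/3.
LHS = tan(x+y) ≈ 0.2679
RHS = tan(x)+tan(y) ≈ 0.7321
Since 0.2679 ≠ 0.7321, the equation fails at this point, so it cannot hold for all real values of x and y for which both sides are defined.
The correct formula is tan(x+y) = (tan(x) + tan(y))/(1 - tan(x)tan(y)).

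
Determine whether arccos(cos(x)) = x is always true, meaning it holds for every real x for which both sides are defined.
No, this is NOT an identity.

Claim: arccos(cos(x)) = x.
Test a specific point where both sides are defined: x = -π/6.
LHS = arccos(cos(x)) ≈ 0.5236
RHS = x ≈ -0.5236
Since 0.5236 ≠ -0.5236, the equation fails at this point, so it cannot hold for every real x for which both sides are defined.
arccos only returns values in [0, π], so arccos(cos(x)) = x holds only for x in that interval, not for all real x.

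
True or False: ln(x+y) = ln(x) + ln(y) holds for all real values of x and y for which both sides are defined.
Claim: ln(x+y) = ln(x) + ln(y).
Test a specific point where both sides are defined: x = 2, y = 3.
LHS = ln(x+y) ≈ 1.6094
RHS = ln(x) + ln(y) ≈ 1.7918
Since 1.6094 ≠ 1.7918, the equation fails at this point, so it cannot hold for all real values of x and y for which both sides are defined.
ln(x) + ln(y) = ln(xy), not ln(x+y).

Conclusion: False.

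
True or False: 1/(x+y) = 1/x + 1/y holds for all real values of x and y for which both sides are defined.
Claim: 1/(x+y) = 1/x + 1/y.
Test a specific point where both sides are defined: x = 3/2, y = 3/2.
LHS = 1/(x+y) ≈ 0.3333
RHS = 1/x + 1/y ≈ 1.3333
Since 0.3333 ≠ 1.3333, the equation fails at this point, so it cannot hold for all real values of x and y for which both sides are defined.
1/x + 1/y = (x+y)/(xy), which is not 1/(x+y).

Conclusion: False.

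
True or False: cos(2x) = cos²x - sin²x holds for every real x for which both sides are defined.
True.

Claim: cos(2x) = cos²x - sin²x.
Reasoning: Put y = x in the addition formula cos(x+y) = cos(x)cos(y) - sin(x)sin(y): cos(2x) = cos²x - sin²x.
So the two sides agree for every real x for which both sides are defined.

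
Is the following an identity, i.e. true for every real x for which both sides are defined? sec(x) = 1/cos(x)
Yes, this is an identity.

Claim: sec(x) = 1/cos(x).
Reasoning: sec(x) is by definition the reciprocal of cos(x), wherever cos(x) ≠ 0.
So the two sides agree for every real x for which both sides are defined.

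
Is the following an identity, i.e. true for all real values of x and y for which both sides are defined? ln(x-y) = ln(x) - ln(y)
Claim: ln(x-y) = ln(x) - ln(y).
Test a specific point where both sides are defined: x = 5, y = 3/2.
LHS = ln(x-y) ≈ 1.2528
RHS = ln(x) - ln(y) ≈ 1.2040
Since 1.2528 ≠ 1.2040, the equation fails at this point, so it cannot hold for all real values of x and y for which both sides are defined.
ln(x) - ln(y) = ln(x/y), not ln(x-y).

Conclusion: No, this is NOT an identity.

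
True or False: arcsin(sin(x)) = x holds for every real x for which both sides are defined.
False.

Claim: arcsin(sin(x)) = x.
Test a specific point where both sides are defined: x = π.
LHS = arcsin(sin(x)) ≈ 0.0000
RHS = x ≈ 3.1416
Since 0.0000 ≠ 3.1416, the equation fails at this point, so it cannot hold for every real x for which both sides are defined.
arcsin only returns values in [-π/2, π/2], so arcsin(sin(x)) = x holds only for x in that interval, not for all real x.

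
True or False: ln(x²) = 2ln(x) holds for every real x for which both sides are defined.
Claim: ln(x²) = 2ln(x).
Reasoning: The right side requires x > 0. For x > 0, x² = (e^(ln x))² = e^(2ln x), so ln(x²) = 2ln(x). (For x < 0 the right side is undefined, so those values are outside the claim.)
So the two sides agree for every real x for which both sides are defined.

Conclusion: True.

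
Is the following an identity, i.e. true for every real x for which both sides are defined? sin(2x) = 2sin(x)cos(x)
Claim: sin(2x) = 2sin(x)cos(x).
Reasoning: Put y = x in the addition formula sin(x+y) = sin(x)cos(y) + cos(x)sin(y): sin(2x) = sin(x)cos(x) + cos(x)sin(x) = 2sin(x)cos(x).
So the two sides agree for every real x for which both sides are defined.

Conclusion: Yes, this is an identity.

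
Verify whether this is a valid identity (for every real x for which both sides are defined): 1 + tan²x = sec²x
Yes, this is an identity.

Claim: 1 + tan²x = sec²x.
Reasoning: Start from sin²x + cos²x = 1 and divide every term by cos²x (allowed wherever tan x and sec x are defined): tan²x + 1 = 1/cos²x = sec²x.
So the two sides agree for every real x for which both sides are defined.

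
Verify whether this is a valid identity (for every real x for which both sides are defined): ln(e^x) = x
Claim: ln(e^x) = x.
Reasoning: ln is the inverse of the exponential: ln(e^x) asks for the exponent p with e^p = e^x, and since e^p is one-to-one that exponent is p = x.
So the two sides agree for every real x for which both sides are defined.

Conclusion: Yes, this is an identity.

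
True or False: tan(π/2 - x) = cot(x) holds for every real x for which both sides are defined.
Claim: tan(π/2 - x) = cot(x).
Reasoning: tan(π/2 - x) = sin(π/2 - x)/cos(π/2 - x) = cos(x)/sin(x) = cot(x), using the cofunction identities sin(π/2 - x) = cos(x) and cos(π/2 - x) = sin(x).
So the two sides agree for every real x for which both sides are defined.

Conclusion: True.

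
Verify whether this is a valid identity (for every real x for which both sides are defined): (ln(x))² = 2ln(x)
No, this is NOT an identity.

Claim: (ln(x))² = 2ln(x).
Test a specific point where both sides are defined: x = 5.
LHS = (ln(x))² ≈ 2.5903
RHS = 2ln(x) ≈ 3.2189
Since 2.5903 ≠ 3.2189, the equation fails at this point, so it cannot hold for every real x for which both sides are defined.
2ln(x) equals ln(x²), which is not the same as (ln x)².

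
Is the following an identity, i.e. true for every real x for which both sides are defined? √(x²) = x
Claim: √(x²) = x.
Test a specific point where both sides are defined: x = -3.
LHS = √(x²) ≈ 3.0000
RHS = x ≈ -3.0000
Since 3.0000 ≠ -3.0000, the equation fails at this point, so it cannot hold for every real x for which both sides are defined.
√(x²) = |x|, which differs from x whenever x < 0 (both sides are defined for every real x).

Conclusion: No, this is NOT an identity.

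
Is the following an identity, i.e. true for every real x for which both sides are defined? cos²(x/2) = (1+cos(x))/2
Claim: cos²(x/2) = (1+cos(x))/2.
Reasoning: Use cos(2θ) = 2cos²θ - 1 with θ = x/2: cos(x) = 2cos²(x/2) - 1. Solving for cos²(x/2) gives (1 + cos(x))/2.
So the two sides agree for every real x for which both sides are defined.

Conclusion: Yes, this is an identity.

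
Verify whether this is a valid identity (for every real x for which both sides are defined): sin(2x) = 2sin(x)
Claim: sin(2x) = 2sin(x).
Test a specific point where both sides are defined: x = -π/4.
LHS = sin(2x) ≈ -1.0000
RHS = 2sin(x) ≈ -1.4142
Since -1.0000 ≠ -1.4142, the equation fails at this point, so it cannot hold for every real x for which both sides are defined.
The correct double-angle formula is sin(2x) = 2sin(x)cos(x).

Conclusion: No, this is NOT an identity.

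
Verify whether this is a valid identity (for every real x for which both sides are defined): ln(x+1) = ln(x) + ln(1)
Claim: ln(x+1) = ln(x) + ln(1).
Test a specific point where both sides are defined: x = 2.
LHS = ln(x+1) ≈ 1.0986
RHS = ln(x) + ln(1) ≈ 0.6931
Since 1.0986 ≠ 0.6931, the equation fails at this point, so it cannot hold for every real x for which both sides are defined.
ln(1) = 0, so the right side is just ln(x), which differs from ln(x+1).

Conclusion: No, this is NOT an identity.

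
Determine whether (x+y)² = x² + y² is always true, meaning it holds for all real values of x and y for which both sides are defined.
Claim: (x+y)² = x² + y².
Test a specific point where both sides are defined: x = 2, y = 3/2.
LHS = (x+y)² ≈ 12.2500
RHS = x² + y² ≈ 6.2500
Since 12.2500 ≠ 6.2500, the equation fails at this point, so it cannot hold for all real values of x and y for which both sides are defined.
The correct expansion is (x+y)² = x² + 2xy + y²; the cross term 2xy is missing.

Conclusion: No, this is NOT an identity.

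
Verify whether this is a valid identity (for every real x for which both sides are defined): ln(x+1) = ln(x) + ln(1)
No, this is NOT an identity.

Claim: ln(x+1) = ln(x) + ln(1).
Test a specific point where both sides are defined: x = 1.
LHS = ln(x+1) ≈ 0.6931
RHS = ln(x) + ln(1) ≈ 0.0000
Since 0.6931 ≠ 0.0000, the equation fails at this point, so it cannot hold for every real x for which both sides are defined.
ln(1) = 0, so the right side is just ln(x), which differs from ln(x+1).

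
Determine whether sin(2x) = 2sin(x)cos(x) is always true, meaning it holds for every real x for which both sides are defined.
Claim: sin(2x) = 2sin(x)cos(x).
Reasoning: Put y = x in the addition formula sin(x+y) = sin(x)cos(y) + cos(x)sin(y): sin(2x) = sin(x)cos(x) + cos(x)sin(x) = 2sin(x)cos(x).
So the two sides agree for every real x for which both sides are defined.

Conclusion: Yes, this is an identity.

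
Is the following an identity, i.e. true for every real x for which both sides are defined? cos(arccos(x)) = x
Claim: cos(arccos(x)) = x.
Reasoning: For -1 ≤ x ≤ 1 (where arccos is defined), arccos(x) is by definition an angle whose cosine equals x. Taking the cosine of that angle returns x. (Note the other order, arccos(cos x) = x, is NOT an identity.)
So the two sides agree for every real x for which both sides are defined.

Conclusion: Yes, this is an identity.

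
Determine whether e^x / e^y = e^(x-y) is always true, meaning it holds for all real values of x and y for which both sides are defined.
Claim: e^x / e^y = e^(x-y).
Reasoning: 1/e^y = e^(-y), so e^x / e^y = e^x · e^(-y) = e^(x + (-y)) = e^(x-y) by the product rule for exponents.
So the two sides agree for all real values of x and y for which both sides are defined.

Conclusion: Yes, this is an identity.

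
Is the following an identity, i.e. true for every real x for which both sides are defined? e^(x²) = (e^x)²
Claim: e^(x²) = (e^x)².
Test a specific point where both sides are defined: x = -3.
LHS = e^(x²) ≈ 8103.0839
RHS = (e^x)² ≈ 0.0025
Since 8103.0839 ≠ 0.0025, the equation fails at this point, so it cannot hold for every real x for which both sides are defined.
(e^x)² = e^(2x), and 2x ≠ x² in general.

Conclusion: No, this is NOT an identity.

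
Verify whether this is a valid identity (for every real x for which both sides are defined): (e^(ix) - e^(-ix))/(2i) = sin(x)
Claim: (e^(ix) - e^(-ix))/(2i) = sin(x).
Reasoning: By Euler's formula e^(ix) = cos(x) + i·sin(x) and e^(-ix) = cos(x) - i·sin(x). Subtracting cancels the cosine terms: e^(ix) - e^(-ix) = 2i·sin(x); divide by 2i.
So the two sides agree for every real x for which both sides are defined.

Conclusion: Yes, this is an identity.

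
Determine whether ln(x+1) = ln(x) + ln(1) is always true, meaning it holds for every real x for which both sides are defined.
No, this is NOT an identity.

Claim: ln(x+1) = ln(x) + ln(1).
Test a specific point where both sides are defined: x = 2.
LHS = ln(x+1) ≈ 1.0986
RHS = ln(x) + ln(1) ≈ 0.6931
Since 1.0986 ≠ 0.6931, the equation fails at this point, so it cannot hold for every real x for which both sides are defined.
ln(1) = 0, so the right side is just ln(x), which differs from ln(x+1).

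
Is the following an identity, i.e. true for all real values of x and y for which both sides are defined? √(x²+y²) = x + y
Claim: √(x²+y²) = x + y.
Test a specific point where both sides are defined: x = -3, y = 4.
LHS = √(x²+y²) ≈ 5.0000
RHS = x + y ≈ 1.0000
Since 5.0000 ≠ 1.0000, the equation fails at this point, so it cannot hold for all real values of x and y for which both sides are defined.
(x+y)² = x² + 2xy + y², not x² + y², so the square root does not split this way.

Conclusion: No, this is NOT an identity.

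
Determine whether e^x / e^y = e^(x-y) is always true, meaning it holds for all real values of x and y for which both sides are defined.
Yes, this is an identity.

Claim: e^x / e^y = e^(x-y).
Reasoning: 1/e^y = e^(-y), so e^x / e^y = e^x · e^(-y) = e^(x + (-y)) = e^(x-y) by the product rule for exponents.
So the two sides agree for all real values of x and y for which both sides are defined.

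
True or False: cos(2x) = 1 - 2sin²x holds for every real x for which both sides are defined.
True.

Claim: cos(2x) = 1 - 2sin²x.
Reasoning: cos(2x) = cos²x - sin²x. Replace cos²x by 1 - sin²x: (1 - sin²x) - sin²x = 1 - 2sin²x.
So the two sides agree for every real x for which both sides are defined.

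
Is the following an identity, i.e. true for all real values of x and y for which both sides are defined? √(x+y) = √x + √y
Claim: √(x+y) = √x + √y.
Test a specific point where both sides are defined: x = 3, y = 1.
LHS = √(x+y) ≈ 2.0000
RHS = √x + √y ≈ 2.7321
Since 2.0000 ≠ 2.7321, the equation fails at this point, so it cannot hold for all real values of x and y for which both sides are defined.
Squaring the right side gives x + 2√(xy) + y, not x + y.

Conclusion: No, this is NOT an identity.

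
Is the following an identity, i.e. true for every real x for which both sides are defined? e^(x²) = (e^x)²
No, this is NOT an identity.

Claim: e^(x²) = (e^x)².
Test a specific point where both sides are defined: x = 3.
LHS = e^(x²) ≈ 8103.0839
RHS = (e^x)² ≈ 403.4288
Since 8103.0839 ≠ 403.4288, the equation fails at this point, so it cannot hold for every real x for which both sides are defined.
(e^x)² = e^(2x), and 2x ≠ x² in general.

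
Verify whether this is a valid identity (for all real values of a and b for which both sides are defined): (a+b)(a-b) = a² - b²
Claim: (a+b)(a-b) = a² - b².
Reasoning: Expand: (a+b)(a-b) = a² - ab + ba - b² = a² - b² (the cross terms cancel).
So the two sides agree for all real values of a and b for which both sides are defined.

Conclusion: Yes, this is an identity.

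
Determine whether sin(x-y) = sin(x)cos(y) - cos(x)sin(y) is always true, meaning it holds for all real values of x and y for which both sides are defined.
Yes, this is an identity.

Claim: sin(x-y) = sin(x)cos(y) - cos(x)sin(y).
Reasoning: Replace y by -y in sin(x+y) = sin(x)cos(y) + cos(x)sin(y) and use cos(-y) = cos(y), sin(-y) = -sin(y): sin(x-y) = sin(x)cos(y) - cos(x)sin(y).
So the two sides agree for all real values of x and y for which both sides are defined.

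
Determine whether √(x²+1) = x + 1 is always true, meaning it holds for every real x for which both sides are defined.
Claim: √(x²+1) = x + 1.
Test a specific point where both sides are defined: x = 3.
LHS = √(x²+1) ≈ 3.1623
RHS = x + 1 ≈ 4.0000
Since 3.1623 ≠ 4.0000, the equation fails at this point, so it cannot hold for every real x for which both sides are defined.
(x+1)² = x² + 2x + 1 ≠ x² + 1 unless x = 0.

Conclusion: No, this is NOT an identity.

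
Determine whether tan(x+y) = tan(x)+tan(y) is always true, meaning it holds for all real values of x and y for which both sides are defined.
No, this is NOT an identity.

Claim: tan(x+y) = tan(x)+tan(y).
Test a specific point where both sides are defined: x = π/4, y = π/3.
LHS = tan(x+y) ≈ -3.7321
RHS = tan(x)+tan(y) ≈ 2.7321
Since -3.7321 ≠ 2.7321, the equation fails at this point, so it cannot hold for all real values of x and y for which both sides are defined.
The correct formula is tan(x+y) = (tan(x) + tan(y))/(1 - tan(x)tan(y)).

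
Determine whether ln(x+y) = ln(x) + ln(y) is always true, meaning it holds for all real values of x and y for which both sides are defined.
No, this is NOT an identity.

Claim: ln(x+y) = ln(x) + ln(y).
Test a specific point where both sides are defined: x = 2, y = 1/2.
LHS = ln(x+y) ≈ 0.9163
RHS = ln(x) + ln(y) ≈ 0.0000
Since 0.9163 ≠ 0.0000, the equation fails at this point, so it cannot hold for all real values of x and y for which both sides are defined.
ln(x) + ln(y) = ln(xy), not ln(x+y).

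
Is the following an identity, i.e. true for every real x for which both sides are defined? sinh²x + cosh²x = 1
No, this is NOT an identity.

Claim: sinh²x + cosh²x = 1.
Test a specific point where both sides are defined: x = 1.
LHS = sinh²x + cosh²x ≈ 3.7622
RHS = 1 ≈ 1.0000
Since 3.7622 ≠ 1.0000, the equation fails at this point, so it cannot hold for every real x for which both sides are defined.
The correct hyperbolic identity is cosh²x - sinh²x = 1 (a difference); the sum sinh²x + cosh²x equals cosh(2x).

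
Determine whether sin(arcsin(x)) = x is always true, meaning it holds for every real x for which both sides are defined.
Claim: sin(arcsin(x)) = x.
Reasoning: For -1 ≤ x ≤ 1 (where arcsin is defined), arcsin(x) is by definition an angle whose sine equals x. Taking the sine of that angle returns x. (Note the other order, arcsin(sin x) = x, is NOT an identity.)
So the two sides agree for every real x for which both sides are defined.

Conclusion: Yes, this is an identity.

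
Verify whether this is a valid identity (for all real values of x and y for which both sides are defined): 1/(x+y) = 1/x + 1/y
No, this is NOT an identity.

Claim: 1/(x+y) = 1/x + 1/y.
Test a specific point where both sides are defined: x = 5, y = 4.
LHS = 1/(x+y) ≈ 0.1111
RHS = 1/x + 1/y ≈ 0.4500
Since 0.1111 ≠ 0.4500, the equation fails at this point, so it cannot hold for all real values of x and y for which both sides are defined.
1/x + 1/y = (x+y)/(xy), which is not 1/(x+y).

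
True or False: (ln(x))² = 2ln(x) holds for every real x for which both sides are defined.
False.

Claim: (ln(x))² = 2ln(x).
Test a specific point where both sides are defined: x = 3/2.
LHS = (ln(x))² ≈ 0.1644
RHS = 2ln(x) ≈ 0.8109
Since 0.1644 ≠ 0.8109, the equation fails at this point, so it cannot hold for every real x for which both sides are defined.
2ln(x) equals ln(x²), which is not the same as (ln x)².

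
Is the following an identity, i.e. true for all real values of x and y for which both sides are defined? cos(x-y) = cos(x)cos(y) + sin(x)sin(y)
Claim: cos(x-y) = cos(x)cos(y) + sin(x)sin(y).
Reasoning: Replace y by -y in cos(x+y) = cos(x)cos(y) - sin(x)sin(y) and use cos(-y) = cos(y), sin(-y) = -sin(y): cos(x-y) = cos(x)cos(y) + sin(x)sin(y).
So the two sides agree for all real values of x and y for which both sides are defined.

Conclusion: Yes, this is an identity.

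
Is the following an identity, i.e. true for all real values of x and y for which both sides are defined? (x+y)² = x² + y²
Claim: (x+y)² = x² + y².
Test a specific point where both sides are defined: x = -2, y = -1.
LHS = (x+y)² ≈ 9.0000
RHS = x² + y² ≈ 5.0000
Since 9.0000 ≠ 5.0000, the equation fails at this point, so it cannot hold for all real values of x and y for which both sides are defined.
The correct expansion is (x+y)² = x² + 2xy + y²; the cross term 2xy is missing.

Conclusion: No, this is NOT an identity.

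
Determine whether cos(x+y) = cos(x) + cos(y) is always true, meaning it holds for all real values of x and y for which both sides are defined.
Claim: cos(x+y) = cos(x) + cos(y).
Test a specific point where both sides are defined: x = -π/3, y = -π/6.
LHS = cos(x+y) ≈ 0.0000
RHS = cos(x) + cos(y) ≈ 1.3660
Since 0.0000 ≠ 1.3660, the equation fails at this point, so it cannot hold for all real values of x and y for which both sides are defined.
The correct expansion is cos(x+y) = cos(x)cos(y) - sin(x)sin(y); cosine is not additive.

Conclusion: No, this is NOT an identity.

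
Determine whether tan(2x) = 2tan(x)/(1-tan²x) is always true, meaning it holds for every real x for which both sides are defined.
Claim: tan(2x) = 2tan(x)/(1-tan²x).
Reasoning: tan(2x) = sin(2x)/cos(2x) = 2sin(x)cos(x) / (cos²x - sin²x). Divide numerator and denominator by cos²x: 2tan(x) / (1 - tan²x).
So the two sides agree for every real x for which both sides are defined.

Conclusion: Yes, this is an identity.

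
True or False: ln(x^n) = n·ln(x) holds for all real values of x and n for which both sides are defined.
Claim: ln(x^n) = n·ln(x).
Reasoning: The right side requires x > 0. For x > 0, x^n = (e^(ln x))^n = e^(n·ln x), so taking ln of both sides gives ln(x^n) = n·ln(x).
So the two sides agree for all real values of x and n for which both sides are defined.

Conclusion: True.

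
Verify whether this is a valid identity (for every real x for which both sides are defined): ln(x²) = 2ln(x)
Yes, this is an identity.

Claim: ln(x²) = 2ln(x).
Reasoning: The right side requires x > 0. For x > 0, x² = (e^(ln x))² = e^(2ln x), so ln(x²) = 2ln(x). (For x < 0 the right side is undefined, so those values are outside the claim.)
So the two sides agree for every real x for which both sides are defined.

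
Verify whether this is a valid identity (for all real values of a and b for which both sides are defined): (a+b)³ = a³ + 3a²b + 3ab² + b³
Claim: (a+b)³ = a³ + 3a²b + 3ab² + b³.
Reasoning: (a+b)³ = (a+b)(a+b)² = (a+b)(a² + 2ab + b²) = a³ + 2a²b + ab² + a²b + 2ab² + b³ = a³ + 3a²b + 3ab² + b³.
So the two sides agree for all real values of a and b for which both sides are defined.

Conclusion: Yes, this is an identity.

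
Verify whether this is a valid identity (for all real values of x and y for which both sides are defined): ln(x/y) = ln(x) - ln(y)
Yes, this is an identity.

Claim: ln(x/y) = ln(x) - ln(y).
Reasoning: Both sides are simultaneously defined only when x, y > 0. Write x = e^p, y = e^q. Then x/y = e^(p-q), so ln(x/y) = p - q = ln(x) - ln(y).
So the two sides agree for all real values of x and y for which both sides are defined.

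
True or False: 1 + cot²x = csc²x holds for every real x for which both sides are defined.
Claim: 1 + cot²x = csc²x.
Reasoning: Start from sin²x + cos²x = 1 and divide every term by sin²x (allowed wherever cot x and csc x are defined): 1 + cot²x = 1/sin²x = csc²x.
So the two sides agree for every real x for which both sides are defined.

Conclusion: True.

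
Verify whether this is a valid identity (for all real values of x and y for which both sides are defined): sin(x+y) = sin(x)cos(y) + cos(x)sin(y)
Claim: sin(x+y) = sin(x)cos(y) + cos(x)sin(y).
Reasoning: By Euler's formula e^(i(x+y)) = e^(ix)·e^(iy) = (cos x + i·sin x)(cos y + i·sin y). The imaginary part of the left side is sin(x+y); the imaginary part of the product is sin(x)cos(y) + cos(x)sin(y).
So the two sides agree for all real values of x and y for which both sides are defined.

Conclusion: Yes, this is an identity.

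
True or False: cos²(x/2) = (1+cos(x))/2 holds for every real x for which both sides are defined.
Claim: cos²(x/2) = (1+cos(x))/2.
Reasoning: Use cos(2θ) = 2cos²θ - 1 with θ = x/2: cos(x) = 2cos²(x/2) - 1. Solving for cos²(x/2) gives (1 + cos(x))/2.
So the two sides agree for every real x for which both sides are defined.

Conclusion: True.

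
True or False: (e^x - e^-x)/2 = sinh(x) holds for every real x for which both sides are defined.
True.

Claim: (e^x - e^-x)/2 = sinh(x).
Reasoning: This is exactly the definition of the hyperbolic sine: sinh(x) := (e^x - e^-x)/2.
So the two sides agree for every real x for which both sides are defined.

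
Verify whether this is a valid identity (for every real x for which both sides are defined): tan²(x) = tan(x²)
No, this is NOT an identity.

Claim: tan²(x) = tan(x²).
Test a specific point where both sides are defined: x = 2π/3.
LHS = tan²(x) ≈ 3.0000
RHS = tan(x²) ≈ 2.9590
Since 3.0000 ≠ 2.9590, the equation fails at this point, so it cannot hold for every real x for which both sides are defined.
tan²(x) means (tan x)², squaring the output; tan(x²) squares the input. These are different functions.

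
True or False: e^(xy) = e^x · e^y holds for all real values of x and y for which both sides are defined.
Claim: e^(xy) = e^x · e^y.
Test a specific point where both sides are defined: x = 5, y = -2.
LHS = e^(xy) ≈ 0.0000
RHS = e^x · e^y ≈ 20.0855
Since 0.0000 ≠ 20.0855, the equation fails at this point, so it cannot hold for all real values of x and y for which both sides are defined.
e^x · e^y = e^(x+y), not e^(xy).

Conclusion: False.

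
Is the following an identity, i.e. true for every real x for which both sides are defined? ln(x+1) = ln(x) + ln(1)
No, this is NOT an identity.

Claim: ln(x+1) = ln(x) + ln(1).
Test a specific point where both sides are defined: x = 2.
LHS = ln(x+1) ≈ 1.0986
RHS = ln(x) + ln(1) ≈ 0.6931
Since 1.0986 ≠ 0.6931, the equation fails at this point, so it cannot hold for every real x for which both sides are defined.
ln(1) = 0, so the right side is just ln(x), which differs from ln(x+1).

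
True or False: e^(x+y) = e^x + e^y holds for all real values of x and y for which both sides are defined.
Claim: e^(x+y) = e^x + e^y.
Test a specific point where both sides are defined: x = 5, y = 2.
LHS = e^(x+y) ≈ 1096.6332
RHS = e^x + e^y ≈ 155.8022
Since 1096.6332 ≠ 155.8022, the equation fails at this point, so it cannot hold for all real values of x and y for which both sides are defined.
The correct rule is e^(x+y) = e^x · e^y (a product, not a sum).

Conclusion: False.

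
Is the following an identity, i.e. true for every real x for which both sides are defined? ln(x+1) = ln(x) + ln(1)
No, this is NOT an identity.

Claim: ln(x+1) = ln(x) + ln(1).
Test a specific point where both sides are defined: x = 1.
LHS = ln(x+1) ≈ 0.6931
RHS = ln(x) + ln(1) ≈ 0.0000
Since 0.6931 ≠ 0.0000, the equation fails at this point, so it cannot hold for every real x for which both sides are defined.
ln(1) = 0, so the right side is just ln(x), which differs from ln(x+1).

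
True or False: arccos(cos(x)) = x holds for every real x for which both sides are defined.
Claim: arccos(cos(x)) = x.
Test a specific point where both sides are defined: x = -π/6.
LHS = arccos(cos(x)) ≈ 0.5236
RHS = x ≈ -0.5236
Since 0.5236 ≠ -0.5236, the equation fails at this point, so it cannot hold for every real x for which both sides are defined.
arccos only returns values in [0, π], so arccos(cos(x)) = x holds only for x in that interval, not for all real x.

Conclusion: False.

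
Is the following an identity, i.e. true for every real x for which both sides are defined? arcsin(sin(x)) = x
Claim: arcsin(sin(x)) = x.
Test a specific point where both sides are defined: x = π.
LHS = arcsin(sin(x)) ≈ 0.0000
RHS = x ≈ 3.1416
Since 0.0000 ≠ 3.1416, the equation fails at this point, so it cannot hold for every real x for which both sides are defined.
arcsin only returns values in [-π/2, π/2], so arcsin(sin(x)) = x holds only for x in that interval, not for all real x.

Conclusion: No, this is NOT an identity.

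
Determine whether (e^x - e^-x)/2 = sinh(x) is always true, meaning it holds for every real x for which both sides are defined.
Claim: (e^x - e^-x)/2 = sinh(x).
Reasoning: This is exactly the definition of the hyperbolic sine: sinh(x) := (e^x - e^-x)/2.
So the two sides agree for every real x for which both sides are defined.

Conclusion: Yes, this is an identity.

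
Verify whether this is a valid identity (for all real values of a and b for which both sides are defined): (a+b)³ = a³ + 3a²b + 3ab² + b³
Claim: (a+b)³ = a³ + 3a²b + 3ab² + b³.
Reasoning: (a+b)³ = (a+b)(a+b)² = (a+b)(a² + 2ab + b²) = a³ + 2a²b + ab² + a²b + 2ab² + b³ = a³ + 3a²b + 3ab² + b³.
So the two sides agree for all real values of a and b for which both sides are defined.

Conclusion: Yes, this is an identity.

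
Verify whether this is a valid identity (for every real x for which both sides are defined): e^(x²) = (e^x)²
Claim: e^(x²) = (e^x)².
Test a specific point where both sides are defined: x = -3.
LHS = e^(x²) ≈ 8103.0839
RHS = (e^x)² ≈ 0.0025
Since 8103.0839 ≠ 0.0025, the equation fails at this point, so it cannot hold for every real x for which both sides are defined.
(e^x)² = e^(2x), and 2x ≠ x² in general.

Conclusion: No, this is NOT an identity.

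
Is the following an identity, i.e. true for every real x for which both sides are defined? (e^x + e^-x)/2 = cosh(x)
Yes, this is an identity.

Claim: (e^x + e^-x)/2 = cosh(x).
Reasoning: This is exactly the definition of the hyperbolic cosine: cosh(x) := (e^x + e^-x)/2.
So the two sides agree for every real x for which both sides are defined.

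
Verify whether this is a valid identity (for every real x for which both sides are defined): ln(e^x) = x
Yes, this is an identity.

Claim: ln(e^x) = x.
Reasoning: ln is the inverse of the exponential: ln(e^x) asks for the exponent p with e^p = e^x, and since e^p is one-to-one that exponent is p = x.
So the two sides agree for every real x for which both sides are defined.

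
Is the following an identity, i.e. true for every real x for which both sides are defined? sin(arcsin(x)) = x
Yes, this is an identity.

Claim: sin(arcsin(x)) = x.
Reasoning: For -1 ≤ x ≤ 1 (where arcsin is defined), arcsin(x) is by definition an angle whose sine equals x. Taking the sine of that angle returns x. (Note the other order, arcsin(sin x) = x, is NOT an identity.)
So the two sides agree for every real x for which both sides are defined.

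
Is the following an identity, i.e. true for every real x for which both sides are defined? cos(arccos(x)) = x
Yes, this is an identity.

Claim: cos(arccos(x)) = x.
Reasoning: For -1 ≤ x ≤ 1 (where arccos is defined), arccos(x) is by definition an angle whose cosine equals x. Taking the cosine of that angle returns x. (Note the other order, arccos(cos x) = x, is NOT an identity.)
So the two sides agree for every real x for which both sides are defined.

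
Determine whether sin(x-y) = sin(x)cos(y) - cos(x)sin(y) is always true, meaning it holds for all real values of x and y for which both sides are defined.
Yes, this is an identity.

Claim: sin(x-y) = sin(x)cos(y) - cos(x)sin(y).
Reasoning: Replace y by -y in sin(x+y) = sin(x)cos(y) + cos(x)sin(y) and use cos(-y) = cos(y), sin(-y) = -sin(y): sin(x-y) = sin(x)cos(y) - cos(x)sin(y).
So the two sides agree for all real values of x and y for which both sides are defined.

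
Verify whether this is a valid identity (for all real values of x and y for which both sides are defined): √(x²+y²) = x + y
Claim: √(x²+y²) = x + y.
Test a specific point where both sides are defined: x = -3, y = 5.
LHS = √(x²+y²) ≈ 5.8310
RHS = x + y ≈ 2.0000
Since 5.8310 ≠ 2.0000, the equation fails at this point, so it cannot hold for all real values of x and y for which both sides are defined.
(x+y)² = x² + 2xy + y², not x² + y², so the square root does not split this way.

Conclusion: No, this is NOT an identity.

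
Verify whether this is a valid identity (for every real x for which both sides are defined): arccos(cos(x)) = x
Claim: arccos(cos(x)) = x.
Test a specific point where both sides are defined: x = -π/3.
LHS = arccos(cos(x)) ≈ 1.0472
RHS = x ≈ -1.0472
Since 1.0472 ≠ -1.0472, the equation fails at this point, so it cannot hold for every real x for which both sides are defined.
arccos only returns values in [0, π], so arccos(cos(x)) = x holds only for x in that interval, not for all real x.

Conclusion: No, this is NOT an identity.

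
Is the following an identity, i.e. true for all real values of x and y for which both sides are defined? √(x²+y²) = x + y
Claim: √(x²+y²) = x + y.
Test a specific point where both sides are defined: x = 3, y = -3.
LHS = √(x²+y²) ≈ 4.2426
RHS = x + y ≈ 0.0000
Since 4.2426 ≠ 0.0000, the equation fails at this point, so it cannot hold for all real values of x and y for which both sides are defined.
(x+y)² = x² + 2xy + y², not x² + y², so the square root does not split this way.

Conclusion: No, this is NOT an identity.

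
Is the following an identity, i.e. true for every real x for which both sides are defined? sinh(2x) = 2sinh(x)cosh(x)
Claim: sinh(2x) = 2sinh(x)cosh(x).
Reasoning: 2sinh(x)cosh(x) = 2 · (e^x - e^-x)/2 · (e^x + e^-x)/2 = (e^(2x) - e^(-2x))/2 = sinh(2x).
So the two sides agree for every real x for which both sides are defined.

Conclusion: Yes, this is an identity.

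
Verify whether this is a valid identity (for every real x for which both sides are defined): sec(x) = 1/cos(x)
Yes, this is an identity.

Claim: sec(x) = 1/cos(x).
Reasoning: sec(x) is by definition the reciprocal of cos(x), wherever cos(x) ≠ 0.
So the two sides agree for every real x for which both sides are defined.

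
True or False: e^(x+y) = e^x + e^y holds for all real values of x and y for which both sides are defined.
False.

Claim: e^(x+y) = e^x + e^y.
Test a specific point where both sides are defined: x = 3/2, y = 1/2.
LHS = e^(x+y) ≈ 7.3891
RHS = e^x + e^y ≈ 6.1304
Since 7.3891 ≠ 6.1304, the equation fails at this point, so it cannot hold for all real values of x and y for which both sides are defined.
The correct rule is e^(x+y) = e^x · e^y (a product, not a sum).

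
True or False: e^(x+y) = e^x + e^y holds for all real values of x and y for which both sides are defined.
Claim: e^(x+y) = e^x + e^y.
Test a specific point where both sides are defined: x = 3, y = -2.
LHS = e^(x+y) ≈ 2.7183
RHS = e^x + e^y ≈ 20.2209
Since 2.7183 ≠ 20.2209, the equation fails at this point, so it cannot hold for all real values of x and y for which both sides are defined.
The correct rule is e^(x+y) = e^x · e^y (a product, not a sum).

Conclusion: False.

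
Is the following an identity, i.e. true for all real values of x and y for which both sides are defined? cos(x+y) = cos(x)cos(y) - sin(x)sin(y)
Claim: cos(x+y) = cos(x)cos(y) - sin(x)sin(y).
Reasoning: By Euler's formula e^(i(x+y)) = e^(ix)·e^(iy) = (cos x + i·sin x)(cos y + i·sin y). The real part of the left side is cos(x+y); the real part of the product is cos(x)cos(y) - sin(x)sin(y) (since i·i = -1).
So the two sides agree for all real values of x and y for which both sides are defined.

Conclusion: Yes, this is an identity.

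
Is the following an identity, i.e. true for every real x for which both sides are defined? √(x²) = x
No, this is NOT an identity.

Claim: √(x²) = x.
Test a specific point where both sides are defined: x = -2.
LHS = √(x²) ≈ 2.0000
RHS = x ≈ -2.0000
Since 2.0000 ≠ -2.0000, the equation fails at this point, so it cannot hold for every real x for which both sides are defined.
√(x²) = |x|, which differs from x whenever x < 0 (both sides are defined for every real x).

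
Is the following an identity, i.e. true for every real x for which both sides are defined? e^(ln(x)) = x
Claim: e^(ln(x)) = x.
Reasoning: For x > 0, ln(x) is by definition the exponent p such that e^p = x. Raising e to that exponent therefore returns x: e^(ln x) = x.
So the two sides agree for every real x for which both sides are defined.

Conclusion: Yes, this is an identity.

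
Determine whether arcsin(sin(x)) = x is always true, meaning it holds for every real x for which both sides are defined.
No, this is NOT an identity.

Claim: arcsin(sin(x)) = x.
Test a specific point where both sides are defined: x = π.
LHS = arcsin(sin(x)) ≈ 0.0000
RHS = x ≈ 3.1416
Since 0.0000 ≠ 3.1416, the equation fails at this point, so it cannot hold for every real x for which both sides are defined.
arcsin only returns values in [-π/2, π/2], so arcsin(sin(x)) = x holds only for x in that interval, not for all real x.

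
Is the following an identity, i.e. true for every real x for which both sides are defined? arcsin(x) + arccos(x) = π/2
Yes, this is an identity.

Claim: arcsin(x) + arccos(x) = π/2.
Reasoning: Both sides are defined for -1 ≤ x ≤ 1. Let θ = arcsin(x), so sin θ = x and θ ∈ [-π/2, π/2]. Then cos(π/2 - θ) = sin θ = x and π/2 - θ ∈ [0, π], which is exactly the range of arccos, so arccos(x) = π/2 - θ. Adding: arcsin(x) + arccos(x) = θ + (π/2 - θ) = π/2.
So the two sides agree for every real x for which both sides are defined.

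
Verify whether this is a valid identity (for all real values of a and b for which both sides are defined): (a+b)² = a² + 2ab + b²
Yes, this is an identity.

Claim: (a+b)² = a² + 2ab + b².
Reasoning: Expand: (a+b)² = (a+b)(a+b) = a·a + a·b + b·a + b·b = a² + 2ab + b².
So the two sides agree for all real values of a and b for which both sides are defined.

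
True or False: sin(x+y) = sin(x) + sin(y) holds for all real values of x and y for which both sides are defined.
Claim: sin(x+y) = sin(x) + sin(y).
Test a specific point where both sides are defined: x = -π/4, y = π.
LHS = sin(x+y) ≈ 0.7071
RHS = sin(x) + sin(y) ≈ -0.7071
Since 0.7071 ≠ -0.7071, the equation fails at this point, so it cannot hold for all real values of x and y for which both sides are defined.
The correct expansion is sin(x+y) = sin(x)cos(y) + cos(x)sin(y); sine is not additive.

Conclusion: False.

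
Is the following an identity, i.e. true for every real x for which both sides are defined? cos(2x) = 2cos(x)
No, this is NOT an identity.

Claim: cos(2x) = 2cos(x).
Test a specific point where both sides are defined: x = π/6.
LHS = cos(2x) ≈ 0.5000
RHS = 2cos(x) ≈ 1.7321
Since 0.5000 ≠ 1.7321, the equation fails at this point, so it cannot hold for every real x for which both sides are defined.
The correct double-angle formula is cos(2x) = cos²x - sin²x.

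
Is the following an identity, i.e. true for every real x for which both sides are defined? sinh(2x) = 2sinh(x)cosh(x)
Yes, this is an identity.

Claim: sinh(2x) = 2sinh(x)cosh(x).
Reasoning: 2sinh(x)cosh(x) = 2 · (e^x - e^-x)/2 · (e^x + e^-x)/2 = (e^(2x) - e^(-2x))/2 = sinh(2x).
So the two sides agree for every real x for which both sides are defined.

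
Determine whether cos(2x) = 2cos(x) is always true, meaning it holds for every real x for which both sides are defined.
No, this is NOT an identity.

Claim: cos(2x) = 2cos(x).
Test a specific point where both sides are defined: x = 3π/4.
LHS = cos(2x) ≈ 0.0000
RHS = 2cos(x) ≈ -1.4142
Since 0.0000 ≠ -1.4142, the equation fails at this point, so it cannot hold for every real x for which both sides are defined.
The correct double-angle formula is cos(2x) = cos²x - sin²x.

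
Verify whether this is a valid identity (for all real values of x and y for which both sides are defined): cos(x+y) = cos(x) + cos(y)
Claim: cos(x+y) = cos(x) + cos(y).
Test a specific point where both sides are defined: x = 2π/3, y = π/3.
LHS = cos(x+y) ≈ -1.0000
RHS = cos(x) + cos(y) ≈ 0.0000
Since -1.0000 ≠ 0.0000, the equation fails at this point, so it cannot hold for all real values of x and y for which both sides are defined.
The correct expansion is cos(x+y) = cos(x)cos(y) - sin(x)sin(y); cosine is not additive.

Conclusion: No, this is NOT an identity.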